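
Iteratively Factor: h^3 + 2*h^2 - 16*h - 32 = (h + 2)*(h^2 - 16) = (h - 4)*(h + 2)*(h + 4)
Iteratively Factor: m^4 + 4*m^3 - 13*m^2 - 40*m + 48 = (m - 3)*(m^3 + 7*m^2 + 8*m - 16) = (m - 3)*(m + 4)*(m^2 + 3*m - 4) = (m - 3)*(m - 1)*(m + 4)*(m + 4)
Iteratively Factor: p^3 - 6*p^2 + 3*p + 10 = (p - 2)*(p^2 - 4*p - 5) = (p - 5)*(p - 2)*(p + 1)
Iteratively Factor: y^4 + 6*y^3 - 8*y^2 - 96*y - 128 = (y + 2)*(y^3 + 4*y^2 - 16*y - 64) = (y - 4)*(y + 2)*(y^2 + 8*y + 16) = (y - 4)*(y + 2)*(y + 4)*(y + 4)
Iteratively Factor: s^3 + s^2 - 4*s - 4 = (s + 1)*(s^2 - 4) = (s - 2)*(s + 1)*(s + 2)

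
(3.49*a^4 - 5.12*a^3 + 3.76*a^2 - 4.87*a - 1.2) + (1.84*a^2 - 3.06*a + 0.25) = 3.49*a^4 - 5.12*a^3 + 5.6*a^2 - 7.93*a - 0.95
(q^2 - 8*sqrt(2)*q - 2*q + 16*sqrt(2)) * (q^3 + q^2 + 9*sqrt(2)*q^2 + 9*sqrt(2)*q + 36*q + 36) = q^5 - q^4 + sqrt(2)*q^4 - 110*q^3 - sqrt(2)*q^3 - 290*sqrt(2)*q^2 + 108*q^2 + 216*q + 288*sqrt(2)*q + 576*sqrt(2)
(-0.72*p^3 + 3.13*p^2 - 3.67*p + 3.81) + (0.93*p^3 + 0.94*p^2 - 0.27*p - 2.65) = 0.21*p^3 + 4.07*p^2 - 3.94*p + 1.16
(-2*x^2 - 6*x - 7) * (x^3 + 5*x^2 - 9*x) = -2*x^5 - 16*x^4 - 19*x^3 + 19*x^2 + 63*x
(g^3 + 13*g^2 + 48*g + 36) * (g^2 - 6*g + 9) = g^5 + 7*g^4 - 21*g^3 - 135*g^2 + 216*g + 324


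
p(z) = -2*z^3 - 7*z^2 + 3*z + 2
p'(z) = -6*z^2 - 14*z + 3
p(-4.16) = 12.36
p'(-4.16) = -42.59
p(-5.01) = 62.77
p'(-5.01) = -77.46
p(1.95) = -33.60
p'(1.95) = -47.12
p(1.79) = -26.53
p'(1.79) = -41.28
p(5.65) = -565.23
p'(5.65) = -267.64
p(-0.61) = -1.98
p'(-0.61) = 9.31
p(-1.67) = -13.22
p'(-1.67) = 9.65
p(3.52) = -161.40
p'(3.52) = -120.62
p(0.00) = 2.00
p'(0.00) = 3.00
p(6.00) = -664.00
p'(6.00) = -297.00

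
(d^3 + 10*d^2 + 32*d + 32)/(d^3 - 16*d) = (d^2 + 6*d + 8)/(d*(d - 4))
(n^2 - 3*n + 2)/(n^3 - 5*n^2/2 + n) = 2*(n - 1)/(n*(2*n - 1))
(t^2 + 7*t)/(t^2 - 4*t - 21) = t*(t + 7)/(t^2 - 4*t - 21)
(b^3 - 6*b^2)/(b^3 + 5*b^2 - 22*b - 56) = b^2*(b - 6)/(b^3 + 5*b^2 - 22*b - 56)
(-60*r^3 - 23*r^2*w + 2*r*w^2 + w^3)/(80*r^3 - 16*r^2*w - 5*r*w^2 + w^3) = (-3*r - w)/(4*r - w)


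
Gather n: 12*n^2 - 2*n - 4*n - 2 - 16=12*n^2 - 6*n - 18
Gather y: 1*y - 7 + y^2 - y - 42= y^2 - 49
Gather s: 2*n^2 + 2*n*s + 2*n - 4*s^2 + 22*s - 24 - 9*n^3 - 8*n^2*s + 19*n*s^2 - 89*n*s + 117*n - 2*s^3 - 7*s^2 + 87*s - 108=-9*n^3 + 2*n^2 + 119*n - 2*s^3 + s^2*(19*n - 11) + s*(-8*n^2 - 87*n + 109) - 132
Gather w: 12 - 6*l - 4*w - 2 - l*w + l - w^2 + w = -5*l - w^2 + w*(-l - 3) + 10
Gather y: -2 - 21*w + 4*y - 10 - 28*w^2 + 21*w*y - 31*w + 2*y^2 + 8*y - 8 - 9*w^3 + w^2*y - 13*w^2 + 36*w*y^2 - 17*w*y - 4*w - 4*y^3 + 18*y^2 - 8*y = -9*w^3 - 41*w^2 - 56*w - 4*y^3 + y^2*(36*w + 20) + y*(w^2 + 4*w + 4) - 20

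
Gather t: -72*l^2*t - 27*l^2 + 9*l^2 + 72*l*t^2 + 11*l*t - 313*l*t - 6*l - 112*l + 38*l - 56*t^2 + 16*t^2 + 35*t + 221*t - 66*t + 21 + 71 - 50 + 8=-18*l^2 - 80*l + t^2*(72*l - 40) + t*(-72*l^2 - 302*l + 190) + 50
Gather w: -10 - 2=-12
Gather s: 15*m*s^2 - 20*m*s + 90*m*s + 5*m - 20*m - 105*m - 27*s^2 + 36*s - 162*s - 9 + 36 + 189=-120*m + s^2*(15*m - 27) + s*(70*m - 126) + 216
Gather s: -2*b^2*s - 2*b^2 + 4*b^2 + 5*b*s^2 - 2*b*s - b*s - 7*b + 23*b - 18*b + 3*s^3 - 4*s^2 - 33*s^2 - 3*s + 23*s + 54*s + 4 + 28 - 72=2*b^2 - 2*b + 3*s^3 + s^2*(5*b - 37) + s*(-2*b^2 - 3*b + 74) - 40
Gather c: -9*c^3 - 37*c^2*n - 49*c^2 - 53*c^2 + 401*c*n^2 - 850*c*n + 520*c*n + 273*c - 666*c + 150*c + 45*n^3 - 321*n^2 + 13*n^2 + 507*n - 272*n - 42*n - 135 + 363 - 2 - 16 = -9*c^3 + c^2*(-37*n - 102) + c*(401*n^2 - 330*n - 243) + 45*n^3 - 308*n^2 + 193*n + 210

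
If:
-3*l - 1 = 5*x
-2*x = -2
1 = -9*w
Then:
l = -2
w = -1/9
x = 1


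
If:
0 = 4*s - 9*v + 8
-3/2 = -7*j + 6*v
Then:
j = 6*v/7 + 3/14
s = 9*v/4 - 2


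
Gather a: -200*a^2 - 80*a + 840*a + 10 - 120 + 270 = -200*a^2 + 760*a + 160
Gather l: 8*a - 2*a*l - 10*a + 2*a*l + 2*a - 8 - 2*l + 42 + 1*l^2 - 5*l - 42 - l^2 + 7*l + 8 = 0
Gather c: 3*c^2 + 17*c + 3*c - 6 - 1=3*c^2 + 20*c - 7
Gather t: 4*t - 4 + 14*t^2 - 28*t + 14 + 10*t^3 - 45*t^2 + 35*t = 10*t^3 - 31*t^2 + 11*t + 10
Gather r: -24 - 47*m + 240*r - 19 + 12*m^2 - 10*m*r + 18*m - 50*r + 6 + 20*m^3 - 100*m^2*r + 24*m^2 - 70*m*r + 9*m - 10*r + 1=20*m^3 + 36*m^2 - 20*m + r*(-100*m^2 - 80*m + 180) - 36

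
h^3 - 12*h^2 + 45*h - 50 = (h - 5)^2*(h - 2)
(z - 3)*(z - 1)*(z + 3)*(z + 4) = z^4 + 3*z^3 - 13*z^2 - 27*z + 36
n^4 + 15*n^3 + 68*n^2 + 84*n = n*(n + 2)*(n + 6)*(n + 7)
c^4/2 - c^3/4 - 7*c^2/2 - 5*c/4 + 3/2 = (c/2 + 1)*(c - 3)*(c - 1/2)*(c + 1)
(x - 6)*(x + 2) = x^2 - 4*x - 12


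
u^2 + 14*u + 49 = (u + 7)^2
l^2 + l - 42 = (l - 6)*(l + 7)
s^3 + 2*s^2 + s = s*(s + 1)^2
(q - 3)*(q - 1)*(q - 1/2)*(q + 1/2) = q^4 - 4*q^3 + 11*q^2/4 + q - 3/4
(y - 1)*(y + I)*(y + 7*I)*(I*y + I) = I*y^4 - 8*y^3 - 8*I*y^2 + 8*y + 7*I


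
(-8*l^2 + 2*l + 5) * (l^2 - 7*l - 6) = -8*l^4 + 58*l^3 + 39*l^2 - 47*l - 30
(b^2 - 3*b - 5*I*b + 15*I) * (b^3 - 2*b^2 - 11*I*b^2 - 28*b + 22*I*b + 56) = b^5 - 5*b^4 - 16*I*b^4 - 77*b^3 + 80*I*b^3 + 415*b^2 + 44*I*b^2 - 498*b - 700*I*b + 840*I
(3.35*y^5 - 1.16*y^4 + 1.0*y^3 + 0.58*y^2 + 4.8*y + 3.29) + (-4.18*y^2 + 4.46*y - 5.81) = 3.35*y^5 - 1.16*y^4 + 1.0*y^3 - 3.6*y^2 + 9.26*y - 2.52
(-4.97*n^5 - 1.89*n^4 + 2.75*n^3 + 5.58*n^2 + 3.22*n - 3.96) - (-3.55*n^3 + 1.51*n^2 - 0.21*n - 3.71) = -4.97*n^5 - 1.89*n^4 + 6.3*n^3 + 4.07*n^2 + 3.43*n - 0.25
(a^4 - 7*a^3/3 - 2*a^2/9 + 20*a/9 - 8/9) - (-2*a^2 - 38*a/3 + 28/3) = a^4 - 7*a^3/3 + 16*a^2/9 + 134*a/9 - 92/9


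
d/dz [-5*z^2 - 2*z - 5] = -10*z - 2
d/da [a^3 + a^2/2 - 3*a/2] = 3*a^2 + a - 3/2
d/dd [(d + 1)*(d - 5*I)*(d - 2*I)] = 3*d^2 + d*(2 - 14*I) - 10 - 7*I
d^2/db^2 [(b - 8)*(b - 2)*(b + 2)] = 6*b - 16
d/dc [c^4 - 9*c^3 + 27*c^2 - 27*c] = 4*c^3 - 27*c^2 + 54*c - 27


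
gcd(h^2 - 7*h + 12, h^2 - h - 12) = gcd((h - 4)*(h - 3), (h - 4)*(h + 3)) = h - 4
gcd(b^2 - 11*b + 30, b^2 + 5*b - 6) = 1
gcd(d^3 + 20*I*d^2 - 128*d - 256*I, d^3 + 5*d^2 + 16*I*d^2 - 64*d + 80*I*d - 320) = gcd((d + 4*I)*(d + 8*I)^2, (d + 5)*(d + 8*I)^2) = d^2 + 16*I*d - 64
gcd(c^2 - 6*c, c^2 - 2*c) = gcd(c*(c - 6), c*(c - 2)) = c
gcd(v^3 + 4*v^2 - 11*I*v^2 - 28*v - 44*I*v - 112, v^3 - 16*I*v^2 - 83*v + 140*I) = v^2 - 11*I*v - 28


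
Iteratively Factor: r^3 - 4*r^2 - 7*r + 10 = (r - 1)*(r^2 - 3*r - 10) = (r - 5)*(r - 1)*(r + 2)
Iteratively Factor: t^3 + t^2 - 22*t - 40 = (t + 2)*(t^2 - t - 20) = (t + 2)*(t + 4)*(t - 5)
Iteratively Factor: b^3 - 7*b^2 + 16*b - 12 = (b - 2)*(b^2 - 5*b + 6) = (b - 2)^2*(b - 3)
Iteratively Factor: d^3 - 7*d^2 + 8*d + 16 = (d - 4)*(d^2 - 3*d - 4) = (d - 4)*(d + 1)*(d - 4)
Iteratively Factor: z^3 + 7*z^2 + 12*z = (z + 4)*(z^2 + 3*z) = (z + 3)*(z + 4)*(z)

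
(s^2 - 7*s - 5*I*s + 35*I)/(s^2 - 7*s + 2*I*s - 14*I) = (s - 5*I)/(s + 2*I)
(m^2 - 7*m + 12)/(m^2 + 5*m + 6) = (m^2 - 7*m + 12)/(m^2 + 5*m + 6)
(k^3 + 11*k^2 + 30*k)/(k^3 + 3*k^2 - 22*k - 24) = k*(k + 5)/(k^2 - 3*k - 4)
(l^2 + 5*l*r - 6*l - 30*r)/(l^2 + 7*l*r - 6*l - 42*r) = (l + 5*r)/(l + 7*r)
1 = 1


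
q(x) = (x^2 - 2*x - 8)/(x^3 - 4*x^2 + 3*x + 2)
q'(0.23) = 1.17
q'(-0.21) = 23.81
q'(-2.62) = 0.07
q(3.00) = -2.50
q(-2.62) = -0.08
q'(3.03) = 8.30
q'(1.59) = -38.54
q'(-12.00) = 0.00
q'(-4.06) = 0.00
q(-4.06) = -0.12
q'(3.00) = 9.50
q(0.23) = -3.38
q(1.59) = -12.77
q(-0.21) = -6.36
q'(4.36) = 0.19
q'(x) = (2*x - 2)/(x^3 - 4*x^2 + 3*x + 2) + (-3*x^2 + 8*x - 3)*(x^2 - 2*x - 8)/(x^3 - 4*x^2 + 3*x + 2)^2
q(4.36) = 0.10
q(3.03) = -2.23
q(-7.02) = -0.10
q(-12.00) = -0.07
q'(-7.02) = -0.01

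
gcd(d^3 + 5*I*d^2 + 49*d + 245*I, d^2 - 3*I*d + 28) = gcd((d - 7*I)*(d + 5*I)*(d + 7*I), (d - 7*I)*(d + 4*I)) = d - 7*I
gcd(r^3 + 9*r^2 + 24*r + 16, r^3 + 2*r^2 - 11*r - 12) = r^2 + 5*r + 4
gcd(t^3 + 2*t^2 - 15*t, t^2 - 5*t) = t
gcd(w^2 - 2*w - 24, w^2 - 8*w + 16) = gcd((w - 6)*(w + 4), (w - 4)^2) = 1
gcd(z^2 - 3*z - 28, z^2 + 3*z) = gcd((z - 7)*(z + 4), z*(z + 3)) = 1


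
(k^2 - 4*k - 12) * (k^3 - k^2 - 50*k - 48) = k^5 - 5*k^4 - 58*k^3 + 164*k^2 + 792*k + 576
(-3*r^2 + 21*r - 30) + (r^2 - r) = -2*r^2 + 20*r - 30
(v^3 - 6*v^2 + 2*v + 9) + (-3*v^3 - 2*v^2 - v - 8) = -2*v^3 - 8*v^2 + v + 1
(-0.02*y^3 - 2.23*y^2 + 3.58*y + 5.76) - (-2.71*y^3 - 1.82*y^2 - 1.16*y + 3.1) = 2.69*y^3 - 0.41*y^2 + 4.74*y + 2.66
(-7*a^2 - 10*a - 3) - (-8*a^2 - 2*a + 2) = a^2 - 8*a - 5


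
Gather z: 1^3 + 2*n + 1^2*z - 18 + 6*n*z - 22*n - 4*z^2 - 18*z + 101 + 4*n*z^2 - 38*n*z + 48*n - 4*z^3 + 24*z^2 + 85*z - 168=28*n - 4*z^3 + z^2*(4*n + 20) + z*(68 - 32*n) - 84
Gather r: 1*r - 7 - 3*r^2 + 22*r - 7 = -3*r^2 + 23*r - 14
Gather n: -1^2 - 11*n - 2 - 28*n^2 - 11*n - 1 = -28*n^2 - 22*n - 4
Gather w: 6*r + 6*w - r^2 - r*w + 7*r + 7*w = -r^2 + 13*r + w*(13 - r)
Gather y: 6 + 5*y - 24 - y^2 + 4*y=-y^2 + 9*y - 18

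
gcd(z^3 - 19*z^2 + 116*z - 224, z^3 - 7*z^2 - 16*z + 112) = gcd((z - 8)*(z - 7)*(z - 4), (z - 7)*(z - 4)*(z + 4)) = z^2 - 11*z + 28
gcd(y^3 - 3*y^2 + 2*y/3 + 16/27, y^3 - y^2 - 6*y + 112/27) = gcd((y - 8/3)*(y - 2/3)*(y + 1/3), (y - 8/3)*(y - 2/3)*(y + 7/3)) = y^2 - 10*y/3 + 16/9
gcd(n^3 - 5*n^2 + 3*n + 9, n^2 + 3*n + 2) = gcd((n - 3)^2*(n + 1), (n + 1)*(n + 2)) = n + 1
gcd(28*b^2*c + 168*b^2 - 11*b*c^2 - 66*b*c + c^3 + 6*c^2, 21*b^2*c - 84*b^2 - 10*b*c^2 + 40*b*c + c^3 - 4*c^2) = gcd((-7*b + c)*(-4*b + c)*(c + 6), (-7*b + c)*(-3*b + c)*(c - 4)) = 7*b - c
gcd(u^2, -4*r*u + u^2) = u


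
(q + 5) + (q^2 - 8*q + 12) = q^2 - 7*q + 17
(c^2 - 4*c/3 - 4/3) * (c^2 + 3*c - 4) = c^4 + 5*c^3/3 - 28*c^2/3 + 4*c/3 + 16/3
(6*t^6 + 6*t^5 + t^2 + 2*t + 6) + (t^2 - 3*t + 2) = 6*t^6 + 6*t^5 + 2*t^2 - t + 8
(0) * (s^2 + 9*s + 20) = 0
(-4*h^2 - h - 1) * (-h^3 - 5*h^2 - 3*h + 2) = 4*h^5 + 21*h^4 + 18*h^3 + h - 2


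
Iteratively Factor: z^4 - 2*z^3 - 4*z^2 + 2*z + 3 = (z - 1)*(z^3 - z^2 - 5*z - 3) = (z - 1)*(z + 1)*(z^2 - 2*z - 3) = (z - 1)*(z + 1)^2*(z - 3)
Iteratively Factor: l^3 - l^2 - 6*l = (l + 2)*(l^2 - 3*l) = l*(l + 2)*(l - 3)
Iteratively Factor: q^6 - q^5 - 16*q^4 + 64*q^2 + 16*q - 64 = (q - 4)*(q^5 + 3*q^4 - 4*q^3 - 16*q^2 + 16) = (q - 4)*(q + 2)*(q^4 + q^3 - 6*q^2 - 4*q + 8) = (q - 4)*(q - 1)*(q + 2)*(q^3 + 2*q^2 - 4*q - 8) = (q - 4)*(q - 1)*(q + 2)^2*(q^2 - 4) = (q - 4)*(q - 1)*(q + 2)^3*(q - 2)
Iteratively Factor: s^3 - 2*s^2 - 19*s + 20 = (s - 5)*(s^2 + 3*s - 4) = (s - 5)*(s - 1)*(s + 4)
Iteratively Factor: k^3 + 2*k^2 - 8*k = (k - 2)*(k^2 + 4*k) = (k - 2)*(k + 4)*(k)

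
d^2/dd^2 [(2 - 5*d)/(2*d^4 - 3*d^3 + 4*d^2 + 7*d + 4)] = 2*(-120*d^7 + 320*d^6 - 435*d^5 + 642*d^4 + 79*d^3 - 486*d^2 + 480*d + 206)/(8*d^12 - 36*d^11 + 102*d^10 - 87*d^9 + 237*d^7 + 154*d^6 - 57*d^5 + 372*d^4 + 871*d^3 + 780*d^2 + 336*d + 64)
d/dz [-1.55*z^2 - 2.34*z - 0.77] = -3.1*z - 2.34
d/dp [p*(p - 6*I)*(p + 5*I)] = 3*p^2 - 2*I*p + 30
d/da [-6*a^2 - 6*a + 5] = -12*a - 6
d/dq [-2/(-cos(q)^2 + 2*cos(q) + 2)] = 4*(cos(q) - 1)*sin(q)/(sin(q)^2 + 2*cos(q) + 1)^2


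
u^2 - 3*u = u*(u - 3)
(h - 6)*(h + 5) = h^2 - h - 30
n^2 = n^2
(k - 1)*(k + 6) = k^2 + 5*k - 6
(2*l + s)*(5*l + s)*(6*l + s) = 60*l^3 + 52*l^2*s + 13*l*s^2 + s^3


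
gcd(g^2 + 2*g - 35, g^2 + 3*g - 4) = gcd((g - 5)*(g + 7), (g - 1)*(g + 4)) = 1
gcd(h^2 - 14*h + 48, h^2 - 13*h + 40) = h - 8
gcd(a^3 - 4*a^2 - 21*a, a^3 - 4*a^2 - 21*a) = a^3 - 4*a^2 - 21*a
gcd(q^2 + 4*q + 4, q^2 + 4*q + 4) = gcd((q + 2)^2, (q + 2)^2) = q^2 + 4*q + 4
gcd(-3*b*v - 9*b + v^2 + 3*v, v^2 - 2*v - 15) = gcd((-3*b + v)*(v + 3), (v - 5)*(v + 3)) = v + 3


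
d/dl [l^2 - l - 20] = 2*l - 1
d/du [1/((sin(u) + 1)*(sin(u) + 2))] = -(2*sin(u) + 3)*cos(u)/((sin(u) + 1)^2*(sin(u) + 2)^2)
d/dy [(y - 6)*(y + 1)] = 2*y - 5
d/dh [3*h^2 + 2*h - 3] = 6*h + 2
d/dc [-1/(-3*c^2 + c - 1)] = (1 - 6*c)/(3*c^2 - c + 1)^2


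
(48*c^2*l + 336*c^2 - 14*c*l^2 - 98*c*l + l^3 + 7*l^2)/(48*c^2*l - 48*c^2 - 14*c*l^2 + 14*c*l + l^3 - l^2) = (l + 7)/(l - 1)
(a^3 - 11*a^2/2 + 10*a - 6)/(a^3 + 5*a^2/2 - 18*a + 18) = (a - 2)/(a + 6)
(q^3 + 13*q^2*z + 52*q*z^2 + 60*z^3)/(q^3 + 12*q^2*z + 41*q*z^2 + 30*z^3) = (q + 2*z)/(q + z)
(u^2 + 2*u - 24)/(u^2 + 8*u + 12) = (u - 4)/(u + 2)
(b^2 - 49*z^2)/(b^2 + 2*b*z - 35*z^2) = (-b + 7*z)/(-b + 5*z)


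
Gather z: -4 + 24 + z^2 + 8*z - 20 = z^2 + 8*z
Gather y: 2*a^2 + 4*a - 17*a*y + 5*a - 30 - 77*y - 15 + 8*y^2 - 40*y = 2*a^2 + 9*a + 8*y^2 + y*(-17*a - 117) - 45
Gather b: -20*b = -20*b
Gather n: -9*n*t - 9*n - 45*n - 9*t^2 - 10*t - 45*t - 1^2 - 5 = n*(-9*t - 54) - 9*t^2 - 55*t - 6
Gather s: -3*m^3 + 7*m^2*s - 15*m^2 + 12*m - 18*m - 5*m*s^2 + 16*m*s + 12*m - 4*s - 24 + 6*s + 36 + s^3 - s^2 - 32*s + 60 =-3*m^3 - 15*m^2 + 6*m + s^3 + s^2*(-5*m - 1) + s*(7*m^2 + 16*m - 30) + 72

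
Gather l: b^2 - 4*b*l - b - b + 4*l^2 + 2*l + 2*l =b^2 - 2*b + 4*l^2 + l*(4 - 4*b)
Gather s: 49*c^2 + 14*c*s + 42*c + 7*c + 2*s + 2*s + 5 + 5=49*c^2 + 49*c + s*(14*c + 4) + 10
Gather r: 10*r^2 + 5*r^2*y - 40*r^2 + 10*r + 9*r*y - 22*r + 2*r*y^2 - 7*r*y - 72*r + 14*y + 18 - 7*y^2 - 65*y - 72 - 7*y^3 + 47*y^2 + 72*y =r^2*(5*y - 30) + r*(2*y^2 + 2*y - 84) - 7*y^3 + 40*y^2 + 21*y - 54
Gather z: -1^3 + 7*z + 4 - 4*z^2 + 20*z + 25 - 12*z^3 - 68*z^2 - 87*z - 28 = -12*z^3 - 72*z^2 - 60*z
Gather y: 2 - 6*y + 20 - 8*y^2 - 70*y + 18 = -8*y^2 - 76*y + 40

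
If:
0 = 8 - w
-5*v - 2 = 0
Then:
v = -2/5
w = 8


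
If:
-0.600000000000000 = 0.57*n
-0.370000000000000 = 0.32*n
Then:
No Solution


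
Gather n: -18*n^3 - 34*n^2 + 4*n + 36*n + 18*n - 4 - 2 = -18*n^3 - 34*n^2 + 58*n - 6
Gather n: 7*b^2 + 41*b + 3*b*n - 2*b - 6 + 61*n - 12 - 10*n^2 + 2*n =7*b^2 + 39*b - 10*n^2 + n*(3*b + 63) - 18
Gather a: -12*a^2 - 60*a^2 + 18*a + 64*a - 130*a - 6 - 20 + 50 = -72*a^2 - 48*a + 24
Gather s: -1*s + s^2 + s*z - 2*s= s^2 + s*(z - 3)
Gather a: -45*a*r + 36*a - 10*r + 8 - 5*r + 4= a*(36 - 45*r) - 15*r + 12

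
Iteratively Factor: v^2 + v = (v)*(v + 1)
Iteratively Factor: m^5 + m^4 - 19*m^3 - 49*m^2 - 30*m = (m + 3)*(m^4 - 2*m^3 - 13*m^2 - 10*m) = (m - 5)*(m + 3)*(m^3 + 3*m^2 + 2*m) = (m - 5)*(m + 2)*(m + 3)*(m^2 + m) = (m - 5)*(m + 1)*(m + 2)*(m + 3)*(m)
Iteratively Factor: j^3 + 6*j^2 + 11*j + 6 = (j + 1)*(j^2 + 5*j + 6) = (j + 1)*(j + 3)*(j + 2)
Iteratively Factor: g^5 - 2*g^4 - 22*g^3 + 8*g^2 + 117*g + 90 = (g + 3)*(g^4 - 5*g^3 - 7*g^2 + 29*g + 30) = (g - 5)*(g + 3)*(g^3 - 7*g - 6) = (g - 5)*(g + 1)*(g + 3)*(g^2 - g - 6) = (g - 5)*(g + 1)*(g + 2)*(g + 3)*(g - 3)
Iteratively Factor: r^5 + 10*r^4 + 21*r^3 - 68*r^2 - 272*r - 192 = (r + 4)*(r^4 + 6*r^3 - 3*r^2 - 56*r - 48) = (r + 1)*(r + 4)*(r^3 + 5*r^2 - 8*r - 48) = (r + 1)*(r + 4)^2*(r^2 + r - 12) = (r - 3)*(r + 1)*(r + 4)^2*(r + 4)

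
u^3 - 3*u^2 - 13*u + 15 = (u - 5)*(u - 1)*(u + 3)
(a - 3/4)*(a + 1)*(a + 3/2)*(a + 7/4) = a^4 + 7*a^3/2 + 43*a^2/16 - 57*a/32 - 63/32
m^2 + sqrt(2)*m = m*(m + sqrt(2))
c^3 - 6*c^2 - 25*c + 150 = (c - 6)*(c - 5)*(c + 5)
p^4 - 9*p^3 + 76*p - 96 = (p - 8)*(p - 2)^2*(p + 3)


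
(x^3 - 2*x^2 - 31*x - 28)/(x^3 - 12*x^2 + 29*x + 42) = (x + 4)/(x - 6)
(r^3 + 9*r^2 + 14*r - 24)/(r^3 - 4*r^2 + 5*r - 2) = (r^2 + 10*r + 24)/(r^2 - 3*r + 2)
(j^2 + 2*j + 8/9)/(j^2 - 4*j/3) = (9*j^2 + 18*j + 8)/(3*j*(3*j - 4))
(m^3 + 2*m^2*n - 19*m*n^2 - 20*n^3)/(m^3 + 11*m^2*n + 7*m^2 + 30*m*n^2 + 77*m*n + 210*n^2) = (m^2 - 3*m*n - 4*n^2)/(m^2 + 6*m*n + 7*m + 42*n)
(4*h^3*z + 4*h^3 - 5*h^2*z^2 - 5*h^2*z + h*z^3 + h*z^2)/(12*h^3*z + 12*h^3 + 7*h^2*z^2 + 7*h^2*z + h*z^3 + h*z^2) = (4*h^2 - 5*h*z + z^2)/(12*h^2 + 7*h*z + z^2)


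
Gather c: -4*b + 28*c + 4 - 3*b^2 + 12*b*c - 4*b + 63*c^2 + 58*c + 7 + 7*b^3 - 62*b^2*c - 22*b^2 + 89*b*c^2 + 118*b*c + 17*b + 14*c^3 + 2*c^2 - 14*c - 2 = 7*b^3 - 25*b^2 + 9*b + 14*c^3 + c^2*(89*b + 65) + c*(-62*b^2 + 130*b + 72) + 9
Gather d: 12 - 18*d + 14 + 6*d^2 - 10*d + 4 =6*d^2 - 28*d + 30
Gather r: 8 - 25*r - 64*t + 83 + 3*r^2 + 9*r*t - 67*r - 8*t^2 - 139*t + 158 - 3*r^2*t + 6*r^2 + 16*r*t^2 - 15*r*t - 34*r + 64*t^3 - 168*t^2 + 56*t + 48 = r^2*(9 - 3*t) + r*(16*t^2 - 6*t - 126) + 64*t^3 - 176*t^2 - 147*t + 297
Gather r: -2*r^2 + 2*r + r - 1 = -2*r^2 + 3*r - 1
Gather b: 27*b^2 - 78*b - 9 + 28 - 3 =27*b^2 - 78*b + 16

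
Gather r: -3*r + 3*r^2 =3*r^2 - 3*r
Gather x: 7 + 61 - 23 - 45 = 0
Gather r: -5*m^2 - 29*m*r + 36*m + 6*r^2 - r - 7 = -5*m^2 + 36*m + 6*r^2 + r*(-29*m - 1) - 7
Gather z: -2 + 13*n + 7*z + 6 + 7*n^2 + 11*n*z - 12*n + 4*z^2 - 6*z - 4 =7*n^2 + n + 4*z^2 + z*(11*n + 1)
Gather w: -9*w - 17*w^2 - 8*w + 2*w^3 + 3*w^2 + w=2*w^3 - 14*w^2 - 16*w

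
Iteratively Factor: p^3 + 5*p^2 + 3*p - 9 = (p + 3)*(p^2 + 2*p - 3) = (p - 1)*(p + 3)*(p + 3)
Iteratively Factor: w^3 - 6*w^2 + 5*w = (w - 5)*(w^2 - w) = (w - 5)*(w - 1)*(w)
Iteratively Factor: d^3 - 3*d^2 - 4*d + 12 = (d - 3)*(d^2 - 4) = (d - 3)*(d - 2)*(d + 2)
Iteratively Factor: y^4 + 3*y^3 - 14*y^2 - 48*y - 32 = (y + 2)*(y^3 + y^2 - 16*y - 16) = (y + 1)*(y + 2)*(y^2 - 16) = (y + 1)*(y + 2)*(y + 4)*(y - 4)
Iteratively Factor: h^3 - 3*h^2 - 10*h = (h - 5)*(h^2 + 2*h) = (h - 5)*(h + 2)*(h)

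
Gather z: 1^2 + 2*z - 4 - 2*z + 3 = 0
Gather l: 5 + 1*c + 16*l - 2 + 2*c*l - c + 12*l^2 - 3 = 12*l^2 + l*(2*c + 16)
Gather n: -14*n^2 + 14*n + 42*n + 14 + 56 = -14*n^2 + 56*n + 70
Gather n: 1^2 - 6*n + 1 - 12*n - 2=-18*n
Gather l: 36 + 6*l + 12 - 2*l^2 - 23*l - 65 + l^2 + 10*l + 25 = -l^2 - 7*l + 8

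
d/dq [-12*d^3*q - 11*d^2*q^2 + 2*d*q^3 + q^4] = -12*d^3 - 22*d^2*q + 6*d*q^2 + 4*q^3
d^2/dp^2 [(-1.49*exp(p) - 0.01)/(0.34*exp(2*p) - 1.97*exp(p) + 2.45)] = (-0.172244*exp(4*p) - 1.002626*exp(3*p) + 7.467114*exp(2*p) - 7.196974*exp(p) - 8.99199)*exp(p)/(0.039304*exp(6*p) - 0.683196*exp(5*p) + 4.808178*exp(4*p) - 17.491433*exp(3*p) + 34.647165*exp(2*p) - 35.474775*exp(p) + 14.706125)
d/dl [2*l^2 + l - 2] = 4*l + 1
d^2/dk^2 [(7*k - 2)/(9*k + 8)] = -1332/(9*k + 8)^3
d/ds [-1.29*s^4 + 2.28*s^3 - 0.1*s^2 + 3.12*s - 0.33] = -5.16*s^3 + 6.84*s^2 - 0.2*s + 3.12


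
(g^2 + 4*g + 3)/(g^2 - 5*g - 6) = (g + 3)/(g - 6)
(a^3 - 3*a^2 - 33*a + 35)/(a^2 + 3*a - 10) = (a^2 - 8*a + 7)/(a - 2)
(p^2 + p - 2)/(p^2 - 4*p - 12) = (p - 1)/(p - 6)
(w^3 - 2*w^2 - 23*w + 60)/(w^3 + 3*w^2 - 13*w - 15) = (w - 4)/(w + 1)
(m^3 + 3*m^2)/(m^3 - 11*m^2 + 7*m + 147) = m^2/(m^2 - 14*m + 49)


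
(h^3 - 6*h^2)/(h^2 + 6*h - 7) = h^2*(h - 6)/(h^2 + 6*h - 7)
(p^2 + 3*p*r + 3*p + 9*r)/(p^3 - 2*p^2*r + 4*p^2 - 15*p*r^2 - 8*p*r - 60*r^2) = (p + 3)/(p^2 - 5*p*r + 4*p - 20*r)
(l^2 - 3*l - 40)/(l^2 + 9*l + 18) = (l^2 - 3*l - 40)/(l^2 + 9*l + 18)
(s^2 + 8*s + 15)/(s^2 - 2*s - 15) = (s + 5)/(s - 5)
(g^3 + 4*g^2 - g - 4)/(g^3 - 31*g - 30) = (g^2 + 3*g - 4)/(g^2 - g - 30)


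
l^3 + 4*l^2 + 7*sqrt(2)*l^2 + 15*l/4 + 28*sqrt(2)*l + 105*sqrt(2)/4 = (l + 3/2)*(l + 5/2)*(l + 7*sqrt(2))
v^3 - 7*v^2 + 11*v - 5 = (v - 5)*(v - 1)^2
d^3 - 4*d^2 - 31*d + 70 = (d - 7)*(d - 2)*(d + 5)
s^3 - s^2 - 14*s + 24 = (s - 3)*(s - 2)*(s + 4)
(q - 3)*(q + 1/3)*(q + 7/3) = q^3 - q^2/3 - 65*q/9 - 7/3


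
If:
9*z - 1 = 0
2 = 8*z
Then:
No Solution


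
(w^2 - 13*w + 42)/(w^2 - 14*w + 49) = (w - 6)/(w - 7)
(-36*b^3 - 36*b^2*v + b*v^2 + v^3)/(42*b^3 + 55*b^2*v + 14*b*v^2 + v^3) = (-6*b + v)/(7*b + v)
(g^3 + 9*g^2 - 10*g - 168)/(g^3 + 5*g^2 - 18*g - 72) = (g + 7)/(g + 3)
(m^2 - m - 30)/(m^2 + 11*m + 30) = (m - 6)/(m + 6)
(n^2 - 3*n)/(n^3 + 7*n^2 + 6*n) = (n - 3)/(n^2 + 7*n + 6)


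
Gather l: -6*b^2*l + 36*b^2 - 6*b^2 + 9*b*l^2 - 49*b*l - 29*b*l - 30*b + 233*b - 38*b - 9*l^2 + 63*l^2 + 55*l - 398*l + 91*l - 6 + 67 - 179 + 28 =30*b^2 + 165*b + l^2*(9*b + 54) + l*(-6*b^2 - 78*b - 252) - 90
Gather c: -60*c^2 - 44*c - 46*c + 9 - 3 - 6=-60*c^2 - 90*c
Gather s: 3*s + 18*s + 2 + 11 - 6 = 21*s + 7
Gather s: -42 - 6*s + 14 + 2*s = -4*s - 28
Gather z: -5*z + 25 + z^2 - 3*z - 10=z^2 - 8*z + 15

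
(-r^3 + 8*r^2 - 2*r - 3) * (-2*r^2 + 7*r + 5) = 2*r^5 - 23*r^4 + 55*r^3 + 32*r^2 - 31*r - 15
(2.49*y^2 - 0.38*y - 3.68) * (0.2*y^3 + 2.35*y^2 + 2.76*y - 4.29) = 0.498*y^5 + 5.7755*y^4 + 5.2434*y^3 - 20.3789*y^2 - 8.5266*y + 15.7872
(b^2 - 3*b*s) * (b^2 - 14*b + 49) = b^4 - 3*b^3*s - 14*b^3 + 42*b^2*s + 49*b^2 - 147*b*s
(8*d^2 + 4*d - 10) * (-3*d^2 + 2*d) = -24*d^4 + 4*d^3 + 38*d^2 - 20*d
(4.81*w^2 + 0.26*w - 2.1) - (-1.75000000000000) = 4.81*w^2 + 0.26*w - 0.35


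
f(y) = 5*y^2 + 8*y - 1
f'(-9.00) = -82.00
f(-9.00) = 332.00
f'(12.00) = 128.00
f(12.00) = 815.00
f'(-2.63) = -18.30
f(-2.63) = 12.54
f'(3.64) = 44.40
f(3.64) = 94.37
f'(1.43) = 22.30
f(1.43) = 20.66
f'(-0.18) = 6.20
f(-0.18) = -2.28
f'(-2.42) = -16.20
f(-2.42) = 8.92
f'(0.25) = 10.50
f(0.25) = 1.31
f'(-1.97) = -11.70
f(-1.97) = 2.64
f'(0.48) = 12.80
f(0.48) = 3.99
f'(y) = 10*y + 8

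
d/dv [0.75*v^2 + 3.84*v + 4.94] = 1.5*v + 3.84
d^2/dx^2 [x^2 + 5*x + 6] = 2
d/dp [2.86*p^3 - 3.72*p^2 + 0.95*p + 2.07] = 8.58*p^2 - 7.44*p + 0.95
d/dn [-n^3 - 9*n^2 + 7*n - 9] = -3*n^2 - 18*n + 7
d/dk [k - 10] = 1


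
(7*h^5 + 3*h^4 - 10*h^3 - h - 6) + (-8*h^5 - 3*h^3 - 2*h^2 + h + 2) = -h^5 + 3*h^4 - 13*h^3 - 2*h^2 - 4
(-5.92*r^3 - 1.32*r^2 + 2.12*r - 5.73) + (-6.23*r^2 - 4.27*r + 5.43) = -5.92*r^3 - 7.55*r^2 - 2.15*r - 0.300000000000001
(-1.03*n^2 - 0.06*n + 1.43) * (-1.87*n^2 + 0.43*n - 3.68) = 1.9261*n^4 - 0.3307*n^3 + 1.0905*n^2 + 0.8357*n - 5.2624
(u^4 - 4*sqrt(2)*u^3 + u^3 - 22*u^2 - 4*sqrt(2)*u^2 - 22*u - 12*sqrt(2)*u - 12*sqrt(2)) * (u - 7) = u^5 - 6*u^4 - 4*sqrt(2)*u^4 - 29*u^3 + 24*sqrt(2)*u^3 + 16*sqrt(2)*u^2 + 132*u^2 + 72*sqrt(2)*u + 154*u + 84*sqrt(2)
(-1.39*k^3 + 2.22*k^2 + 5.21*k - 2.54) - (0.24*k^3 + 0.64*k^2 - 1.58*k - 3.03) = -1.63*k^3 + 1.58*k^2 + 6.79*k + 0.49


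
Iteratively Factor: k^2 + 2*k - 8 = (k + 4)*(k - 2)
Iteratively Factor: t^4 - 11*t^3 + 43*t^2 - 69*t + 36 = (t - 1)*(t^3 - 10*t^2 + 33*t - 36) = (t - 3)*(t - 1)*(t^2 - 7*t + 12) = (t - 3)^2*(t - 1)*(t - 4)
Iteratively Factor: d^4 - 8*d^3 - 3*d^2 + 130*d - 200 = (d + 4)*(d^3 - 12*d^2 + 45*d - 50) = (d - 5)*(d + 4)*(d^2 - 7*d + 10) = (d - 5)^2*(d + 4)*(d - 2)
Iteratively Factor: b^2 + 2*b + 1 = (b + 1)*(b + 1)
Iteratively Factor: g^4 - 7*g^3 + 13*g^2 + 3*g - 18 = (g - 3)*(g^3 - 4*g^2 + g + 6) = (g - 3)*(g + 1)*(g^2 - 5*g + 6) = (g - 3)^2*(g + 1)*(g - 2)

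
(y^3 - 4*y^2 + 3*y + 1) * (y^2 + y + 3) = y^5 - 3*y^4 + 2*y^3 - 8*y^2 + 10*y + 3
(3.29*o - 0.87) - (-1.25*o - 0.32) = 4.54*o - 0.55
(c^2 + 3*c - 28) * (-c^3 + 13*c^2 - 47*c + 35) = -c^5 + 10*c^4 + 20*c^3 - 470*c^2 + 1421*c - 980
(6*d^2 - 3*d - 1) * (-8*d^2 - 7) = -48*d^4 + 24*d^3 - 34*d^2 + 21*d + 7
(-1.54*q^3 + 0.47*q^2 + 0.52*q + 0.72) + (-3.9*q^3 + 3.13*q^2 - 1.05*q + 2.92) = -5.44*q^3 + 3.6*q^2 - 0.53*q + 3.64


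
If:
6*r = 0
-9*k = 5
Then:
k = -5/9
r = 0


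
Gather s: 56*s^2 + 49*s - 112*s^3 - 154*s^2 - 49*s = -112*s^3 - 98*s^2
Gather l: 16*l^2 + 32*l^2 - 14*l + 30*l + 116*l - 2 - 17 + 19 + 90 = 48*l^2 + 132*l + 90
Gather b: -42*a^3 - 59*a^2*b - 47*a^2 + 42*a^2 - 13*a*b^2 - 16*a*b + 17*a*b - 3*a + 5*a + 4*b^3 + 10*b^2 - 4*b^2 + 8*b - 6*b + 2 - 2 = -42*a^3 - 5*a^2 + 2*a + 4*b^3 + b^2*(6 - 13*a) + b*(-59*a^2 + a + 2)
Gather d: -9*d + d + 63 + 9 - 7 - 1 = 64 - 8*d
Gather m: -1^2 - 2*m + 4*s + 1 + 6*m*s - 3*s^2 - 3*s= m*(6*s - 2) - 3*s^2 + s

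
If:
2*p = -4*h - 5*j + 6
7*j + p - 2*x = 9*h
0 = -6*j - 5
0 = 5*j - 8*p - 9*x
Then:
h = 995/1572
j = -5/6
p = 6001/1572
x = -3031/786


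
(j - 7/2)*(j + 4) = j^2 + j/2 - 14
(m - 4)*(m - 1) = m^2 - 5*m + 4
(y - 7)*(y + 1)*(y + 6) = y^3 - 43*y - 42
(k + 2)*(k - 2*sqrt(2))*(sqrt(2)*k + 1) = sqrt(2)*k^3 - 3*k^2 + 2*sqrt(2)*k^2 - 6*k - 2*sqrt(2)*k - 4*sqrt(2)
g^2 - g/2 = g*(g - 1/2)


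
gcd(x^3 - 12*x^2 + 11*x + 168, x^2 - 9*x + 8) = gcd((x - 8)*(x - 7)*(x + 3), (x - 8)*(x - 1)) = x - 8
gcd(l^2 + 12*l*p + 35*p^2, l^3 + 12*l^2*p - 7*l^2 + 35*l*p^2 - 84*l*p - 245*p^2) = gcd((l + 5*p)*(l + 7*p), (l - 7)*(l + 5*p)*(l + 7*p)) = l^2 + 12*l*p + 35*p^2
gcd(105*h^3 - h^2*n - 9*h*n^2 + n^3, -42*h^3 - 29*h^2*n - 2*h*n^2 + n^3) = 21*h^2 + 4*h*n - n^2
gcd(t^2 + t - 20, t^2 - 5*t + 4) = t - 4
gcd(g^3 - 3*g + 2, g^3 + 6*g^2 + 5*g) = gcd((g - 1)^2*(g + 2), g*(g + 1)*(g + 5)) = 1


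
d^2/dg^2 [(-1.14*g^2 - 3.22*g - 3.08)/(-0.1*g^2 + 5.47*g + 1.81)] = (1.38777878078145e-17*g^4 + 1.31156*g^3 + 1.42284000000001*g^2 - 6.61163999999999*g + 129.136704)/(0.001*g^6 - 0.1641*g^5 + 8.92197*g^4 - 157.726903*g^3 - 161.487657*g^2 - 53.760801*g - 5.929741)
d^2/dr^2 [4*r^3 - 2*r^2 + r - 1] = 24*r - 4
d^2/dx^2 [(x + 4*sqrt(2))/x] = 8*sqrt(2)/x^3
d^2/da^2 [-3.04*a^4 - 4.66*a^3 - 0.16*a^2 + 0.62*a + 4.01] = -36.48*a^2 - 27.96*a - 0.32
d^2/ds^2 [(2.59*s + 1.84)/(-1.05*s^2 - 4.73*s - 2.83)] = (-(2.1*s + 4.73)*(2.59*s + 1.84)*(4.2*s + 9.46) + (16.317*s + 28.3654)*(1.05*s^2 + 4.73*s + 2.83))/(1.05*s^2 + 4.73*s + 2.83)^3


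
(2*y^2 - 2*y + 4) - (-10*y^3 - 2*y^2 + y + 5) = 10*y^3 + 4*y^2 - 3*y - 1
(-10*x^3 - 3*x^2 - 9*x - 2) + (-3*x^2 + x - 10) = -10*x^3 - 6*x^2 - 8*x - 12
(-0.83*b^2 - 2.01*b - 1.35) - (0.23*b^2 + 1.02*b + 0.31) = -1.06*b^2 - 3.03*b - 1.66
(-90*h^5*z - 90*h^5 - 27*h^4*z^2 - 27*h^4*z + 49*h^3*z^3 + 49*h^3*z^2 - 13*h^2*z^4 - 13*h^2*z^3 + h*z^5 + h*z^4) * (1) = -90*h^5*z - 90*h^5 - 27*h^4*z^2 - 27*h^4*z + 49*h^3*z^3 + 49*h^3*z^2 - 13*h^2*z^4 - 13*h^2*z^3 + h*z^5 + h*z^4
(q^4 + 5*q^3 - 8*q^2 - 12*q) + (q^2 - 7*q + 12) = q^4 + 5*q^3 - 7*q^2 - 19*q + 12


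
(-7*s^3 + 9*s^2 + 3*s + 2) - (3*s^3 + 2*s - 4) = -10*s^3 + 9*s^2 + s + 6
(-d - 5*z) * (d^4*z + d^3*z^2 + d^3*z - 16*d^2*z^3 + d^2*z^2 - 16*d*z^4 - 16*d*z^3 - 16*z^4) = -d^5*z - 6*d^4*z^2 - d^4*z + 11*d^3*z^3 - 6*d^3*z^2 + 96*d^2*z^4 + 11*d^2*z^3 + 80*d*z^5 + 96*d*z^4 + 80*z^5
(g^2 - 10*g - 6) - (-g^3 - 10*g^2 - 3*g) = g^3 + 11*g^2 - 7*g - 6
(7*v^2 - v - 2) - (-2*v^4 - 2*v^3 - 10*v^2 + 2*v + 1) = 2*v^4 + 2*v^3 + 17*v^2 - 3*v - 3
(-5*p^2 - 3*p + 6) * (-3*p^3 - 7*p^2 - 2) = 15*p^5 + 44*p^4 + 3*p^3 - 32*p^2 + 6*p - 12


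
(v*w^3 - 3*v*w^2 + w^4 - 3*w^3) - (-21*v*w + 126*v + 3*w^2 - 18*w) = v*w^3 - 3*v*w^2 + 21*v*w - 126*v + w^4 - 3*w^3 - 3*w^2 + 18*w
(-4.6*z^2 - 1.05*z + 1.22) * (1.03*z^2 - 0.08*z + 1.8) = -4.738*z^4 - 0.7135*z^3 - 6.9394*z^2 - 1.9876*z + 2.196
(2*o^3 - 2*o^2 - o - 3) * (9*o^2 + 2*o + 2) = 18*o^5 - 14*o^4 - 9*o^3 - 33*o^2 - 8*o - 6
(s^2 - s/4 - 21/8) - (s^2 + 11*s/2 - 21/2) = 63/8 - 23*s/4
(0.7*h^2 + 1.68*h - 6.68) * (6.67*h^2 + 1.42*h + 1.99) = 4.669*h^4 + 12.1996*h^3 - 40.777*h^2 - 6.1424*h - 13.2932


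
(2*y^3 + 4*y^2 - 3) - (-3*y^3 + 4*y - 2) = 5*y^3 + 4*y^2 - 4*y - 1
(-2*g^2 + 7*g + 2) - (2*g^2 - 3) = -4*g^2 + 7*g + 5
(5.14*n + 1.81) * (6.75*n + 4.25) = 34.695*n^2 + 34.0625*n + 7.6925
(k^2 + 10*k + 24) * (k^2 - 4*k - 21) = k^4 + 6*k^3 - 37*k^2 - 306*k - 504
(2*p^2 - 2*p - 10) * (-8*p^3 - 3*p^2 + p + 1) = -16*p^5 + 10*p^4 + 88*p^3 + 30*p^2 - 12*p - 10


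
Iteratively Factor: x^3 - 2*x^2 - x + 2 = (x - 1)*(x^2 - x - 2) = (x - 1)*(x + 1)*(x - 2)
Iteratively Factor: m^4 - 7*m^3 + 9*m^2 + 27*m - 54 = (m + 2)*(m^3 - 9*m^2 + 27*m - 27) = (m - 3)*(m + 2)*(m^2 - 6*m + 9) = (m - 3)^2*(m + 2)*(m - 3)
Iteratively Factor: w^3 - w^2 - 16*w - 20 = (w + 2)*(w^2 - 3*w - 10) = (w + 2)^2*(w - 5)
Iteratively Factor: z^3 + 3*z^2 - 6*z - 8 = (z + 1)*(z^2 + 2*z - 8) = (z - 2)*(z + 1)*(z + 4)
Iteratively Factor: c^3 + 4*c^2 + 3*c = (c + 1)*(c^2 + 3*c) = (c + 1)*(c + 3)*(c)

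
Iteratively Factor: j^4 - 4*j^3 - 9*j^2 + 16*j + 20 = (j - 2)*(j^3 - 2*j^2 - 13*j - 10) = (j - 5)*(j - 2)*(j^2 + 3*j + 2) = (j - 5)*(j - 2)*(j + 1)*(j + 2)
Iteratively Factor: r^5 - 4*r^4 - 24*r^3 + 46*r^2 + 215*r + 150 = (r + 3)*(r^4 - 7*r^3 - 3*r^2 + 55*r + 50) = (r + 1)*(r + 3)*(r^3 - 8*r^2 + 5*r + 50) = (r + 1)*(r + 2)*(r + 3)*(r^2 - 10*r + 25) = (r - 5)*(r + 1)*(r + 2)*(r + 3)*(r - 5)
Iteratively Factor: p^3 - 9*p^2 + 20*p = (p)*(p^2 - 9*p + 20) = p*(p - 4)*(p - 5)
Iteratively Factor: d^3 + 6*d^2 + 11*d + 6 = (d + 3)*(d^2 + 3*d + 2) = (d + 2)*(d + 3)*(d + 1)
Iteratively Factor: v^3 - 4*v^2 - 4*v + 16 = (v - 4)*(v^2 - 4) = (v - 4)*(v - 2)*(v + 2)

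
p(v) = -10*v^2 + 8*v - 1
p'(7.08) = -133.60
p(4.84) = -196.54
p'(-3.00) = 68.00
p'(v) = 8 - 20*v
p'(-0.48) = 17.60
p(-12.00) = -1537.00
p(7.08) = -445.62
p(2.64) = -49.58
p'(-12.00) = 248.00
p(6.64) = -388.78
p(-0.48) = -7.14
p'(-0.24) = 12.80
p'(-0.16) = 11.20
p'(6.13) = -114.60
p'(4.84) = -88.80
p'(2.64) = -44.80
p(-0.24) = -3.50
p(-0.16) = -2.54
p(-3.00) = -115.00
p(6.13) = -327.73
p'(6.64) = -124.80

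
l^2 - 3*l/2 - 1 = (l - 2)*(l + 1/2)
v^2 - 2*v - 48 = (v - 8)*(v + 6)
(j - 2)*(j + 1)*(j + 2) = j^3 + j^2 - 4*j - 4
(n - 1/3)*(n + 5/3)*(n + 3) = n^3 + 13*n^2/3 + 31*n/9 - 5/3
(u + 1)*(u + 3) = u^2 + 4*u + 3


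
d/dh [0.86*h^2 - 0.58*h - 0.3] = 1.72*h - 0.58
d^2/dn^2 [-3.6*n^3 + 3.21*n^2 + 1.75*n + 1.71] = 6.42 - 21.6*n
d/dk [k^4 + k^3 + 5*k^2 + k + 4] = 4*k^3 + 3*k^2 + 10*k + 1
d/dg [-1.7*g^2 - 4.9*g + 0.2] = -3.4*g - 4.9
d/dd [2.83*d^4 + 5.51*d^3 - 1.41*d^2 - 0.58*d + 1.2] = 11.32*d^3 + 16.53*d^2 - 2.82*d - 0.58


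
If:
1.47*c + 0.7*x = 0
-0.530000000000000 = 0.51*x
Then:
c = 0.49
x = -1.04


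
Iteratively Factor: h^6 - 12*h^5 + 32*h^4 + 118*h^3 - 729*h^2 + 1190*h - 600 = (h + 4)*(h^5 - 16*h^4 + 96*h^3 - 266*h^2 + 335*h - 150) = (h - 5)*(h + 4)*(h^4 - 11*h^3 + 41*h^2 - 61*h + 30) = (h - 5)*(h - 2)*(h + 4)*(h^3 - 9*h^2 + 23*h - 15) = (h - 5)*(h - 3)*(h - 2)*(h + 4)*(h^2 - 6*h + 5) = (h - 5)^2*(h - 3)*(h - 2)*(h + 4)*(h - 1)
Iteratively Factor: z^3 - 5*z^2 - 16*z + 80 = (z - 5)*(z^2 - 16) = (z - 5)*(z + 4)*(z - 4)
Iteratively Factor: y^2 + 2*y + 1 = (y + 1)*(y + 1)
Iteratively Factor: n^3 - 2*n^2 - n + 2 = (n - 1)*(n^2 - n - 2) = (n - 1)*(n + 1)*(n - 2)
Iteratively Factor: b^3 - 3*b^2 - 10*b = (b)*(b^2 - 3*b - 10) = b*(b + 2)*(b - 5)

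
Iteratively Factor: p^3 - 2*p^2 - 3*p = (p + 1)*(p^2 - 3*p) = p*(p + 1)*(p - 3)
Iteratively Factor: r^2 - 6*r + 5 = (r - 5)*(r - 1)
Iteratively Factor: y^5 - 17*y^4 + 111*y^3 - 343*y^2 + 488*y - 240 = (y - 3)*(y^4 - 14*y^3 + 69*y^2 - 136*y + 80) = (y - 4)*(y - 3)*(y^3 - 10*y^2 + 29*y - 20) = (y - 5)*(y - 4)*(y - 3)*(y^2 - 5*y + 4) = (y - 5)*(y - 4)*(y - 3)*(y - 1)*(y - 4)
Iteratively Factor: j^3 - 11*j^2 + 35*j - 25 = (j - 5)*(j^2 - 6*j + 5) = (j - 5)*(j - 1)*(j - 5)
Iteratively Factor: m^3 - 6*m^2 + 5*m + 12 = (m + 1)*(m^2 - 7*m + 12) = (m - 4)*(m + 1)*(m - 3)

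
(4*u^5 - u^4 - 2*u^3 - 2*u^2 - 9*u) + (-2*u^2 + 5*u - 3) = 4*u^5 - u^4 - 2*u^3 - 4*u^2 - 4*u - 3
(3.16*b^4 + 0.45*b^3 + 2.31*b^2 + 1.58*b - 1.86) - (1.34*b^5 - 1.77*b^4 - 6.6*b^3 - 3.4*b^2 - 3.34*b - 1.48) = -1.34*b^5 + 4.93*b^4 + 7.05*b^3 + 5.71*b^2 + 4.92*b - 0.38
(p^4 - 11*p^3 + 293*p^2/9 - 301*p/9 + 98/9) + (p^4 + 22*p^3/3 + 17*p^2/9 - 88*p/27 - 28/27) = 2*p^4 - 11*p^3/3 + 310*p^2/9 - 991*p/27 + 266/27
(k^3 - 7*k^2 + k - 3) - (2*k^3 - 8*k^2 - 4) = -k^3 + k^2 + k + 1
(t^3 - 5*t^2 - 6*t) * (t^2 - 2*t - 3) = t^5 - 7*t^4 + t^3 + 27*t^2 + 18*t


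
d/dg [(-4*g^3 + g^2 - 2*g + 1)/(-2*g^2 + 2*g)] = (4*g^4 - 8*g^3 - g^2 + 2*g - 1)/(2*g^2*(g^2 - 2*g + 1))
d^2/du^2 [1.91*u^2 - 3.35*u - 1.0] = 3.82000000000000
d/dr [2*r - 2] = 2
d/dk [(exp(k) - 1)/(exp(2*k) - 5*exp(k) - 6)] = ((1 - exp(k))*(2*exp(k) - 5) + exp(2*k) - 5*exp(k) - 6)*exp(k)/(-exp(2*k) + 5*exp(k) + 6)^2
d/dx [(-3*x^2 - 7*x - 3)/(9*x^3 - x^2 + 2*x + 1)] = (27*x^4 + 126*x^3 + 68*x^2 - 12*x - 1)/(81*x^6 - 18*x^5 + 37*x^4 + 14*x^3 + 2*x^2 + 4*x + 1)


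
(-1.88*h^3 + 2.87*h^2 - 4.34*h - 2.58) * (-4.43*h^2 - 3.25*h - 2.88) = 8.3284*h^5 - 6.6041*h^4 + 15.3131*h^3 + 17.2688*h^2 + 20.8842*h + 7.4304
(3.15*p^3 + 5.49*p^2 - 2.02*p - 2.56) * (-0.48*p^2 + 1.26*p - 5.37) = -1.512*p^5 + 1.3338*p^4 - 9.0285*p^3 - 30.7977*p^2 + 7.6218*p + 13.7472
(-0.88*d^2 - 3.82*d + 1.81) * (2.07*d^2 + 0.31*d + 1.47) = -1.8216*d^4 - 8.1802*d^3 + 1.2689*d^2 - 5.0543*d + 2.6607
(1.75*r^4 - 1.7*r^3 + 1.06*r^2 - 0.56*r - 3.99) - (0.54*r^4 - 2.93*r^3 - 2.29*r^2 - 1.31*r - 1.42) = 1.21*r^4 + 1.23*r^3 + 3.35*r^2 + 0.75*r - 2.57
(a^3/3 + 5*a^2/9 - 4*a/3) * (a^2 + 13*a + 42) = a^5/3 + 44*a^4/9 + 179*a^3/9 + 6*a^2 - 56*a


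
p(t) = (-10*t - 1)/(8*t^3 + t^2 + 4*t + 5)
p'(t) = (-10*t - 1)*(-24*t^2 - 2*t - 4)/(8*t^3 + t^2 + 4*t + 5)^2 - 10/(8*t^3 + t^2 + 4*t + 5)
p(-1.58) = -0.49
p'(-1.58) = -0.65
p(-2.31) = -0.23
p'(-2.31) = -0.19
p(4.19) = -0.07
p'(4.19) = 0.03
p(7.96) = -0.02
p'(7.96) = 0.00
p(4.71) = -0.05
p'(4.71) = 0.02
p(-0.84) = -3.09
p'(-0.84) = -20.64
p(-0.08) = -0.04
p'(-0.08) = -2.10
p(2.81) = -0.14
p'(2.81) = 0.09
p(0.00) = -0.20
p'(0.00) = -1.84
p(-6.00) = -0.03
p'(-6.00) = -0.01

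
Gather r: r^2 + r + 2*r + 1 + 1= r^2 + 3*r + 2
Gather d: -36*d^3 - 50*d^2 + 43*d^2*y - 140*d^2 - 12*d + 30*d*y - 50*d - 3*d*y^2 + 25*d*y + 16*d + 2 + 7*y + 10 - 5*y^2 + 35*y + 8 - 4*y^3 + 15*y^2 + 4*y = -36*d^3 + d^2*(43*y - 190) + d*(-3*y^2 + 55*y - 46) - 4*y^3 + 10*y^2 + 46*y + 20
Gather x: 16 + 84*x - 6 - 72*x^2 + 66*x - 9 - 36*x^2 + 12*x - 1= -108*x^2 + 162*x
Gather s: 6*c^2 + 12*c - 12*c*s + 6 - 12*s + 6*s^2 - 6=6*c^2 + 12*c + 6*s^2 + s*(-12*c - 12)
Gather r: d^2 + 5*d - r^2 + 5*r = d^2 + 5*d - r^2 + 5*r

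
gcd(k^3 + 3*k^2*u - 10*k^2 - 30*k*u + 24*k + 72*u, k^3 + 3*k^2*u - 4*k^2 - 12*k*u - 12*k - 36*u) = k^2 + 3*k*u - 6*k - 18*u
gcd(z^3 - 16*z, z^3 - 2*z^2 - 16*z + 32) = z^2 - 16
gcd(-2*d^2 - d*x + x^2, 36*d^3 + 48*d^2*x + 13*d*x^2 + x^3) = d + x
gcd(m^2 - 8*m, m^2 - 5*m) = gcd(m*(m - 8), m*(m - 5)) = m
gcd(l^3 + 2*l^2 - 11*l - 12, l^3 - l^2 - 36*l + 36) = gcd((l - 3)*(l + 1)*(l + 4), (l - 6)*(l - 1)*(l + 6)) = 1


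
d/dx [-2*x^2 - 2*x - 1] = -4*x - 2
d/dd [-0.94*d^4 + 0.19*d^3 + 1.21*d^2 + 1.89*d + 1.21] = -3.76*d^3 + 0.57*d^2 + 2.42*d + 1.89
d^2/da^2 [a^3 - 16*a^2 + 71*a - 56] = 6*a - 32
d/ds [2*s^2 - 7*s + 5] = 4*s - 7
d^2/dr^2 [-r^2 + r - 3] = -2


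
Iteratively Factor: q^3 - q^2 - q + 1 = (q - 1)*(q^2 - 1) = (q - 1)^2*(q + 1)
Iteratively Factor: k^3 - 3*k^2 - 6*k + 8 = (k + 2)*(k^2 - 5*k + 4) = (k - 4)*(k + 2)*(k - 1)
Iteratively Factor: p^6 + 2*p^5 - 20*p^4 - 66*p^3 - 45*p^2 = (p - 5)*(p^5 + 7*p^4 + 15*p^3 + 9*p^2) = p*(p - 5)*(p^4 + 7*p^3 + 15*p^2 + 9*p) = p*(p - 5)*(p + 1)*(p^3 + 6*p^2 + 9*p) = p*(p - 5)*(p + 1)*(p + 3)*(p^2 + 3*p) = p*(p - 5)*(p + 1)*(p + 3)^2*(p)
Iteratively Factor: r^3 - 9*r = (r - 3)*(r^2 + 3*r) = (r - 3)*(r + 3)*(r)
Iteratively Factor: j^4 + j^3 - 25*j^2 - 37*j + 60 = (j + 3)*(j^3 - 2*j^2 - 19*j + 20) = (j - 1)*(j + 3)*(j^2 - j - 20) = (j - 5)*(j - 1)*(j + 3)*(j + 4)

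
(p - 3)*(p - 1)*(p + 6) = p^3 + 2*p^2 - 21*p + 18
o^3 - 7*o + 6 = (o - 2)*(o - 1)*(o + 3)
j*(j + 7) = j^2 + 7*j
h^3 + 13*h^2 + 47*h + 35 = (h + 1)*(h + 5)*(h + 7)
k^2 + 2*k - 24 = (k - 4)*(k + 6)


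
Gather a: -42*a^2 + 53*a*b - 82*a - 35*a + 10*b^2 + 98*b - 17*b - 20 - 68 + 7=-42*a^2 + a*(53*b - 117) + 10*b^2 + 81*b - 81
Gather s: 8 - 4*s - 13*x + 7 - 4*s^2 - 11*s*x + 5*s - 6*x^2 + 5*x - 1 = -4*s^2 + s*(1 - 11*x) - 6*x^2 - 8*x + 14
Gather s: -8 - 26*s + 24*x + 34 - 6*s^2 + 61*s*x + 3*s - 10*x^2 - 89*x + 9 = -6*s^2 + s*(61*x - 23) - 10*x^2 - 65*x + 35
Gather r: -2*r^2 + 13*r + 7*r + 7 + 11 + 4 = -2*r^2 + 20*r + 22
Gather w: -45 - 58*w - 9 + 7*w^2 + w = 7*w^2 - 57*w - 54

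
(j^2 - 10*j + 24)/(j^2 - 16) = (j - 6)/(j + 4)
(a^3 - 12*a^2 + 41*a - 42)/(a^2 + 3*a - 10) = (a^2 - 10*a + 21)/(a + 5)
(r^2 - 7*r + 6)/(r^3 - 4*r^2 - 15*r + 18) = 1/(r + 3)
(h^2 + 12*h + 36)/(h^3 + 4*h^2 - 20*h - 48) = (h + 6)/(h^2 - 2*h - 8)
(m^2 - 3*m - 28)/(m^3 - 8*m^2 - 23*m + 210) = (m + 4)/(m^2 - m - 30)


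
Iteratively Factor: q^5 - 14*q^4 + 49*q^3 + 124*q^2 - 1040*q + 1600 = (q - 5)*(q^4 - 9*q^3 + 4*q^2 + 144*q - 320) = (q - 5)*(q + 4)*(q^3 - 13*q^2 + 56*q - 80) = (q - 5)*(q - 4)*(q + 4)*(q^2 - 9*q + 20) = (q - 5)*(q - 4)^2*(q + 4)*(q - 5)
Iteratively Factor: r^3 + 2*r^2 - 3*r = (r + 3)*(r^2 - r) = r*(r + 3)*(r - 1)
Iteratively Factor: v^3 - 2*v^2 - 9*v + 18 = (v - 3)*(v^2 + v - 6) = (v - 3)*(v - 2)*(v + 3)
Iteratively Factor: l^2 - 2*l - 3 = (l + 1)*(l - 3)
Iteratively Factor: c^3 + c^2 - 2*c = (c - 1)*(c^2 + 2*c) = c*(c - 1)*(c + 2)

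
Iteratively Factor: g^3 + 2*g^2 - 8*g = (g - 2)*(g^2 + 4*g) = (g - 2)*(g + 4)*(g)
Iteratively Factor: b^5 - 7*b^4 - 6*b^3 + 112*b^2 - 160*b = (b)*(b^4 - 7*b^3 - 6*b^2 + 112*b - 160) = b*(b - 4)*(b^3 - 3*b^2 - 18*b + 40) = b*(b - 4)*(b + 4)*(b^2 - 7*b + 10) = b*(b - 5)*(b - 4)*(b + 4)*(b - 2)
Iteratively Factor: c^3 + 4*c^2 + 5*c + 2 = (c + 1)*(c^2 + 3*c + 2) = (c + 1)*(c + 2)*(c + 1)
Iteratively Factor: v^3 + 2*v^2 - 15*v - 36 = (v + 3)*(v^2 - v - 12) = (v + 3)^2*(v - 4)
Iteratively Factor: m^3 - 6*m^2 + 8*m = (m - 2)*(m^2 - 4*m) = (m - 4)*(m - 2)*(m)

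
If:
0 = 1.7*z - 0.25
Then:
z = 0.15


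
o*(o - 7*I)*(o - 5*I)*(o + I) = o^4 - 11*I*o^3 - 23*o^2 - 35*I*o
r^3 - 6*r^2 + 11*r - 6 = (r - 3)*(r - 2)*(r - 1)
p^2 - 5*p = p*(p - 5)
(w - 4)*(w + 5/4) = w^2 - 11*w/4 - 5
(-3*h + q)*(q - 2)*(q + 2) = -3*h*q^2 + 12*h + q^3 - 4*q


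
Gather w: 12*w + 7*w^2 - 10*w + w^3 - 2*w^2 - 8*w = w^3 + 5*w^2 - 6*w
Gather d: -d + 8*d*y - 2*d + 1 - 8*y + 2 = d*(8*y - 3) - 8*y + 3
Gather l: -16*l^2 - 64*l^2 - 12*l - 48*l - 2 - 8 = -80*l^2 - 60*l - 10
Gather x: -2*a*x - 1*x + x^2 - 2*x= x^2 + x*(-2*a - 3)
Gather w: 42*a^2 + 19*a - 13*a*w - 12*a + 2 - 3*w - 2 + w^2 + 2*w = 42*a^2 + 7*a + w^2 + w*(-13*a - 1)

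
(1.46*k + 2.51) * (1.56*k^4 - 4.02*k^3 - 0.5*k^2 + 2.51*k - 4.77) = 2.2776*k^5 - 1.9536*k^4 - 10.8202*k^3 + 2.4096*k^2 - 0.6641*k - 11.9727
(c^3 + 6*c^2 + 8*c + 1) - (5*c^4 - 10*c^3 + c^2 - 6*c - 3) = -5*c^4 + 11*c^3 + 5*c^2 + 14*c + 4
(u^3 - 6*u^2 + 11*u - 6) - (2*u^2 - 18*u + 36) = u^3 - 8*u^2 + 29*u - 42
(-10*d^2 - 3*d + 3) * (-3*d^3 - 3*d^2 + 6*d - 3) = 30*d^5 + 39*d^4 - 60*d^3 + 3*d^2 + 27*d - 9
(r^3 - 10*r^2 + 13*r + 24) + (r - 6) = r^3 - 10*r^2 + 14*r + 18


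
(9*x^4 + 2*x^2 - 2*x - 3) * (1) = 9*x^4 + 2*x^2 - 2*x - 3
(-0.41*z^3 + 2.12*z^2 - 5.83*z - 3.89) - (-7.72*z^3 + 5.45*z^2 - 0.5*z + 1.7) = 7.31*z^3 - 3.33*z^2 - 5.33*z - 5.59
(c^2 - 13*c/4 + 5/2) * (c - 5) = c^3 - 33*c^2/4 + 75*c/4 - 25/2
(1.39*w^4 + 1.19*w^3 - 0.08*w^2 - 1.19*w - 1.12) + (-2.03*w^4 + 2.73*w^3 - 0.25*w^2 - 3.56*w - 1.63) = -0.64*w^4 + 3.92*w^3 - 0.33*w^2 - 4.75*w - 2.75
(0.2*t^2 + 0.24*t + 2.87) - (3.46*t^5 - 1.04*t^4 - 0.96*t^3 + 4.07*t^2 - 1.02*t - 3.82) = -3.46*t^5 + 1.04*t^4 + 0.96*t^3 - 3.87*t^2 + 1.26*t + 6.69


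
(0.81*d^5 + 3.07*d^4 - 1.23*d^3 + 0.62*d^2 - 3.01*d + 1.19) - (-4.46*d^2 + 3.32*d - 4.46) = 0.81*d^5 + 3.07*d^4 - 1.23*d^3 + 5.08*d^2 - 6.33*d + 5.65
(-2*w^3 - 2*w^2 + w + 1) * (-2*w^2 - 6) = 4*w^5 + 4*w^4 + 10*w^3 + 10*w^2 - 6*w - 6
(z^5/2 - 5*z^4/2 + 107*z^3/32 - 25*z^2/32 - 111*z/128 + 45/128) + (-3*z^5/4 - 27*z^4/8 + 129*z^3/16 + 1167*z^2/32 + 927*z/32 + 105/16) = -z^5/4 - 47*z^4/8 + 365*z^3/32 + 571*z^2/16 + 3597*z/128 + 885/128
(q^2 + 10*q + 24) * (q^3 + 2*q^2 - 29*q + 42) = q^5 + 12*q^4 + 15*q^3 - 200*q^2 - 276*q + 1008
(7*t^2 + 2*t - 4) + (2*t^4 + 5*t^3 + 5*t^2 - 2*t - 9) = 2*t^4 + 5*t^3 + 12*t^2 - 13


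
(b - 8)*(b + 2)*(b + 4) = b^3 - 2*b^2 - 40*b - 64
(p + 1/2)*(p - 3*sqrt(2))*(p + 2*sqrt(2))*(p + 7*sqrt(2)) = p^4 + p^3/2 + 6*sqrt(2)*p^3 - 26*p^2 + 3*sqrt(2)*p^2 - 84*sqrt(2)*p - 13*p - 42*sqrt(2)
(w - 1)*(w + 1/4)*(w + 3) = w^3 + 9*w^2/4 - 5*w/2 - 3/4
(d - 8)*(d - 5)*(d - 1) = d^3 - 14*d^2 + 53*d - 40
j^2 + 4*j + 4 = (j + 2)^2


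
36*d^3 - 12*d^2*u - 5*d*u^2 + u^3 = (-6*d + u)*(-2*d + u)*(3*d + u)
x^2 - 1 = (x - 1)*(x + 1)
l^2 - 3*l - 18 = (l - 6)*(l + 3)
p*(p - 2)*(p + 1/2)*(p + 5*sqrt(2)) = p^4 - 3*p^3/2 + 5*sqrt(2)*p^3 - 15*sqrt(2)*p^2/2 - p^2 - 5*sqrt(2)*p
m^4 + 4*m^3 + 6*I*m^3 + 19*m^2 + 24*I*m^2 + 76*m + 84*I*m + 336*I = (m + 4)*(m - 4*I)*(m + 3*I)*(m + 7*I)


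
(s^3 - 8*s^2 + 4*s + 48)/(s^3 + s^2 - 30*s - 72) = (s^2 - 2*s - 8)/(s^2 + 7*s + 12)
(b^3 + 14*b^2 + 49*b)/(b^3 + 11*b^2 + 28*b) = (b + 7)/(b + 4)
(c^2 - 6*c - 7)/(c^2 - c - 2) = (c - 7)/(c - 2)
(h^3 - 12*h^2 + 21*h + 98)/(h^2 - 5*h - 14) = h - 7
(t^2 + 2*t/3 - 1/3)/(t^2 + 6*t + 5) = (t - 1/3)/(t + 5)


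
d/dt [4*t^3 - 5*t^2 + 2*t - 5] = 12*t^2 - 10*t + 2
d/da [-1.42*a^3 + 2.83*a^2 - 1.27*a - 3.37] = -4.26*a^2 + 5.66*a - 1.27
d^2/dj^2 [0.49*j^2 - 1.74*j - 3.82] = 0.980000000000000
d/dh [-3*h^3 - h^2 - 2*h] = -9*h^2 - 2*h - 2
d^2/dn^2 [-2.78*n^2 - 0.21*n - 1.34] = -5.56000000000000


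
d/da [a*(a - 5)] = 2*a - 5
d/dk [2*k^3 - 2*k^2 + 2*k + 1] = 6*k^2 - 4*k + 2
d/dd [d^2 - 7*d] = 2*d - 7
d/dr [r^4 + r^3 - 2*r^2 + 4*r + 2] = 4*r^3 + 3*r^2 - 4*r + 4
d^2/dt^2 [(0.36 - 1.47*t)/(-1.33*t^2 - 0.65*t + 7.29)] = ((1.47*t - 0.36)*(2.66*t + 0.65)*(5.32*t + 1.3) - (11.7306*t + 0.9534)*(1.33*t^2 + 0.65*t - 7.29))/(1.33*t^2 + 0.65*t - 7.29)^3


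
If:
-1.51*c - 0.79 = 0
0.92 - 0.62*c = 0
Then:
No Solution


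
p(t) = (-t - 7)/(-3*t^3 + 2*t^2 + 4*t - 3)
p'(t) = (-t - 7)*(9*t^2 - 4*t - 4)/(-3*t^3 + 2*t^2 + 4*t - 3)^2 - 1/(-3*t^3 + 2*t^2 + 4*t - 3)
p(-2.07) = -0.21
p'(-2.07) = -0.41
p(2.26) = 0.50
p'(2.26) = -0.85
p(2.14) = 0.62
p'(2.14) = -1.15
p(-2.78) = -0.06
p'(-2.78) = -0.09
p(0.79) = 109.85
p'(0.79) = 2404.28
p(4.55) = 0.05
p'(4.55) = -0.03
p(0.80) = 139.29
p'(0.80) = 3599.49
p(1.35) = 6.25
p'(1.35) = -32.00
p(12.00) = 0.00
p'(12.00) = 0.00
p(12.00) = 0.00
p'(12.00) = 0.00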